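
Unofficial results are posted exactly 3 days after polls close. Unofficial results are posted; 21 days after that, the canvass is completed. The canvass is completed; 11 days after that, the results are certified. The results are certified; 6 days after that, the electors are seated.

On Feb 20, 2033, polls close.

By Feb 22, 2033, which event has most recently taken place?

Polls close: Feb 20, 2033.
Unofficial results are posted: Feb 20, 2033 + 3 days = Feb 23, 2033.
The canvass is completed: Feb 23, 2033 + 21 days = Mar 16, 2033.
The results are certified: Mar 16, 2033 + 11 days = Mar 27, 2033.
The electors are seated: Mar 27, 2033 + 6 days = Apr 2, 2033.
Feb 22, 2033 falls between when polls close (Feb 20, 2033) and when unofficial results are posted (Feb 23, 2033).

Polls close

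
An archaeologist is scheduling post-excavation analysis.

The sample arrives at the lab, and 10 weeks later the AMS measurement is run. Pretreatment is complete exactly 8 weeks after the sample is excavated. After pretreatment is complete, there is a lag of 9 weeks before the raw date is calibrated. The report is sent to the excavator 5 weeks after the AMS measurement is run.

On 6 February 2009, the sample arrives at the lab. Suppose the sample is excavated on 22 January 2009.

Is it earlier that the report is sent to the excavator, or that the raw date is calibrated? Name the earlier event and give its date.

The raw date is calibrated — 21 May 2009

The sample arrives at the lab: Feb 6, 2009.
The AMS measurement is run: Feb 6, 2009 + 10 weeks = Apr 17, 2009.
The report is sent to the excavator: Apr 17, 2009 + 5 weeks = May 22, 2009.
The sample is excavated: Jan 22, 2009.
Pretreatment is complete: Jan 22, 2009 + 8 weeks = Mar 19, 2009.
The raw date is calibrated: Mar 19, 2009 + 9 weeks = May 21, 2009.
Comparing: the report is sent to the excavator on May 22, 2009 vs the raw date is calibrated on May 21, 2009. Earlier: the raw date is calibrated.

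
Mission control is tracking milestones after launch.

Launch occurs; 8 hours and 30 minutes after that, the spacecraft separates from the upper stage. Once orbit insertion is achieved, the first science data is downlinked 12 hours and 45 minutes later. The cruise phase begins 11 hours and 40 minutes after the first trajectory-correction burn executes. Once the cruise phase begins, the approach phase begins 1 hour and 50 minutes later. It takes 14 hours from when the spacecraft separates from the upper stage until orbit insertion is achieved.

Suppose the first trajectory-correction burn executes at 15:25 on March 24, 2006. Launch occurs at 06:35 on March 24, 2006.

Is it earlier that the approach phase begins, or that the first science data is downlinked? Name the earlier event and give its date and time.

The first trajectory-correction burn executes: 15:25 Mar 24, 2006.
The cruise phase begins: 15:25 Mar 24, 2006 + 11h40m = 03:05 Mar 25, 2006.
The approach phase begins: 03:05 Mar 25, 2006 + 1h50m = 04:55 Mar 25, 2006.
Launch occurs: 06:35 Mar 24, 2006.
The spacecraft separates from the upper stage: 06:35 Mar 24, 2006 + 8h30m = 15:05 Mar 24, 2006.
Orbit insertion is achieved: 15:05 Mar 24, 2006 + 14h = 05:05 Mar 25, 2006.
The first science data is downlinked: 05:05 Mar 25, 2006 + 12h45m = 17:50 Mar 25, 2006.
Comparing: the approach phase begins at 04:55 Mar 25, 2006 vs the first science data is downlinked at 17:50 Mar 25, 2006. Earlier: the approach phase begins.

The approach phase begins — 04:55 on March 25, 2006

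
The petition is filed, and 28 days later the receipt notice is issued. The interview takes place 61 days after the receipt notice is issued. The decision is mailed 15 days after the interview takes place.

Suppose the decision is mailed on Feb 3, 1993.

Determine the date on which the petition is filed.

The decision is mailed: Feb 3, 1993.
The interview takes place: Feb 3, 1993 − 15 days = Jan 19, 1993.
The receipt notice is issued: Jan 19, 1993 − 61 days = Nov 19, 1992.
The petition is filed: Nov 19, 1992 − 28 days = Oct 22, 1992.

Oct 22, 1992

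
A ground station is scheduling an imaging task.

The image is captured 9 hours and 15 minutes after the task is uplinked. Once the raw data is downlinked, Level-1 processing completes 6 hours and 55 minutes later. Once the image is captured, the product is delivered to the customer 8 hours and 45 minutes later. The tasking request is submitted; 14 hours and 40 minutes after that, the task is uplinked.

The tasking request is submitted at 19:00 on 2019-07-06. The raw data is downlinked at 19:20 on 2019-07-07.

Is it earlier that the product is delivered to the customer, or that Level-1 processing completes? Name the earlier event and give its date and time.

The tasking request is submitted: 19:00 Jul 6, 2019.
The task is uplinked: 19:00 Jul 6, 2019 + 14h40m = 09:40 Jul 7, 2019.
The image is captured: 09:40 Jul 7, 2019 + 9h15m = 18:55 Jul 7, 2019.
The product is delivered to the customer: 18:55 Jul 7, 2019 + 8h45m = 03:40 Jul 8, 2019.
The raw data is downlinked: 19:20 Jul 7, 2019.
Level-1 processing completes: 19:20 Jul 7, 2019 + 6h55m = 02:15 Jul 8, 2019.
Comparing: the product is delivered to the customer at 03:40 Jul 8, 2019 vs Level-1 processing completes at 02:15 Jul 8, 2019. Earlier: Level-1 processing completes.

Level-1 processing completes — 02:15 on 2019-07-08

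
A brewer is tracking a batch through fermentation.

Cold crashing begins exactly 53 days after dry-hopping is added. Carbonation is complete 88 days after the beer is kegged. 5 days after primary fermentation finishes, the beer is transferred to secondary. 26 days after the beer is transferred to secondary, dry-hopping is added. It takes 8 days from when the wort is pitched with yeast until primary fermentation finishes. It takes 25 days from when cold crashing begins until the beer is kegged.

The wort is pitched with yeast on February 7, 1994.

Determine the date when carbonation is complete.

The wort is pitched with yeast: Feb 7, 1994.
Primary fermentation finishes: Feb 7, 1994 + 8 days = Feb 15, 1994.
The beer is transferred to secondary: Feb 15, 1994 + 5 days = Feb 20, 1994.
Dry-hopping is added: Feb 20, 1994 + 26 days = Mar 18, 1994.
Cold crashing begins: Mar 18, 1994 + 53 days = May 10, 1994.
The beer is kegged: May 10, 1994 + 25 days = Jun 4, 1994.
Carbonation is complete: Jun 4, 1994 + 88 days = Aug 31, 1994.

August 31, 1994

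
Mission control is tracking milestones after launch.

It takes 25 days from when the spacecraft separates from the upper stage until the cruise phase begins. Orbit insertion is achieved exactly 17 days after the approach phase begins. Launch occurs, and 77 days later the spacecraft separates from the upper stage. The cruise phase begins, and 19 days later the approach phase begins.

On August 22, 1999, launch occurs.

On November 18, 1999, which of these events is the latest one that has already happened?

The spacecraft separates from the upper stage

Launch occurs: Aug 22, 1999.
The spacecraft separates from the upper stage: Aug 22, 1999 + 77 days = Nov 7, 1999.
The cruise phase begins: Nov 7, 1999 + 25 days = Dec 2, 1999.
The approach phase begins: Dec 2, 1999 + 19 days = Dec 21, 1999.
Orbit insertion is achieved: Dec 21, 1999 + 17 days = Jan 7, 2000.
Nov 18, 1999 falls between when the spacecraft separates from the upper stage (Nov 7, 1999) and when the cruise phase begins (Dec 2, 1999).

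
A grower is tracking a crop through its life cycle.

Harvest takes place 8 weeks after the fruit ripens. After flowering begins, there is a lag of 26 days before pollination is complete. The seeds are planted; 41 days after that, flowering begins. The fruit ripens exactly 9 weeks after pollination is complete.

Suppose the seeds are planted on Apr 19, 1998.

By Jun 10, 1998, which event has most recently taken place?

The seeds are planted: Apr 19, 1998.
Flowering begins: Apr 19, 1998 + 41 days = May 30, 1998.
Pollination is complete: May 30, 1998 + 26 days = Jun 25, 1998.
The fruit ripens: Jun 25, 1998 + 9 weeks = Aug 27, 1998.
Harvest takes place: Aug 27, 1998 + 8 weeks = Oct 22, 1998.
Jun 10, 1998 falls between when flowering begins (May 30, 1998) and when pollination is complete (Jun 25, 1998).

Flowering begins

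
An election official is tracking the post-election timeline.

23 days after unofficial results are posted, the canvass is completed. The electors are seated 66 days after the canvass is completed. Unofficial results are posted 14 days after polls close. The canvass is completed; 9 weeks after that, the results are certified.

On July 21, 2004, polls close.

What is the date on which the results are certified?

Polls close: Jul 21, 2004.
Unofficial results are posted: Jul 21, 2004 + 14 days = Aug 4, 2004.
The canvass is completed: Aug 4, 2004 + 23 days = Aug 27, 2004.
The results are certified: Aug 27, 2004 + 9 weeks = Oct 29, 2004.

October 29, 2004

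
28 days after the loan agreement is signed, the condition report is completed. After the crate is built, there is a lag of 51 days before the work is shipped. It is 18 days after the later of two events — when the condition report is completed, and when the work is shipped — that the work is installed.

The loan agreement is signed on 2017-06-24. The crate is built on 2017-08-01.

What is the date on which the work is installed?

The loan agreement is signed: Jun 24, 2017.
The condition report is completed: Jun 24, 2017 + 28 days = Jul 22, 2017.
The crate is built: Aug 1, 2017.
The work is shipped: Aug 1, 2017 + 51 days = Sep 21, 2017.
Both prerequisites met — the condition report is completed (Jul 22, 2017), the work is shipped (Sep 21, 2017); the later is Sep 21, 2017.
The work is installed: Sep 21, 2017 + 18 days = Oct 9, 2017.

2017-10-09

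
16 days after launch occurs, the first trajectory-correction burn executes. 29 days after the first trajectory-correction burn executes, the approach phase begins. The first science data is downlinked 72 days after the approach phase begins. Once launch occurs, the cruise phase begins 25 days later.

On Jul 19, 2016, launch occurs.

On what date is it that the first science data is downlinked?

Nov 13, 2016

Launch occurs: Jul 19, 2016.
The first trajectory-correction burn executes: Jul 19, 2016 + 16 days = Aug 4, 2016.
The approach phase begins: Aug 4, 2016 + 29 days = Sep 2, 2016.
The first science data is downlinked: Sep 2, 2016 + 72 days = Nov 13, 2016.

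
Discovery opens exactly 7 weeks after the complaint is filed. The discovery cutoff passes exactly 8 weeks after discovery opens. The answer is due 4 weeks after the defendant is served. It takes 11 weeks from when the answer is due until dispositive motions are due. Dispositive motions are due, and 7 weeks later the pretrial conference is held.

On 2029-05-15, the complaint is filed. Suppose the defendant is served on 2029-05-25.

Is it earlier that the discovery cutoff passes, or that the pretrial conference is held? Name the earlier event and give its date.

The discovery cutoff passes — 2029-08-28

The complaint is filed: May 15, 2029.
Discovery opens: May 15, 2029 + 7 weeks = Jul 3, 2029.
The discovery cutoff passes: Jul 3, 2029 + 8 weeks = Aug 28, 2029.
The defendant is served: May 25, 2029.
The answer is due: May 25, 2029 + 4 weeks = Jun 22, 2029.
Dispositive motions are due: Jun 22, 2029 + 11 weeks = Sep 7, 2029.
The pretrial conference is held: Sep 7, 2029 + 7 weeks = Oct 26, 2029.
Comparing: the discovery cutoff passes on Aug 28, 2029 vs the pretrial conference is held on Oct 26, 2029. Earlier: the discovery cutoff passes.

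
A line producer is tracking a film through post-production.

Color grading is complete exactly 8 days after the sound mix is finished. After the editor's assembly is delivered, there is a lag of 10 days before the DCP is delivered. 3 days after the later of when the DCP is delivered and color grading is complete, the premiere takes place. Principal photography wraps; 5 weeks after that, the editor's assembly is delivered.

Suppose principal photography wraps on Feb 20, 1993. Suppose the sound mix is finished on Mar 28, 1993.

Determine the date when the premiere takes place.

Apr 9, 1993

Principal photography wraps: Feb 20, 1993.
The editor's assembly is delivered: Feb 20, 1993 + 5 weeks = Mar 27, 1993.
The DCP is delivered: Mar 27, 1993 + 10 days = Apr 6, 1993.
The sound mix is finished: Mar 28, 1993.
Color grading is complete: Mar 28, 1993 + 8 days = Apr 5, 1993.
Both prerequisites met — the DCP is delivered (Apr 6, 1993), color grading is complete (Apr 5, 1993); the later is Apr 6, 1993.
The premiere takes place: Apr 6, 1993 + 3 days = Apr 9, 1993.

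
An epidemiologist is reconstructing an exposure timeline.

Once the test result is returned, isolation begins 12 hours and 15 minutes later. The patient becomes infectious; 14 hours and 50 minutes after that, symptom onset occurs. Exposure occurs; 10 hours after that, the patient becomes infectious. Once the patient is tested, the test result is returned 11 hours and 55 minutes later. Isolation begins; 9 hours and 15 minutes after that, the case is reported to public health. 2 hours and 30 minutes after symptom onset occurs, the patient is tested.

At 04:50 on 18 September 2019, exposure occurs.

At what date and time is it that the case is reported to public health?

17:35 on 20 September 2019

Exposure occurs: 04:50 Sep 18, 2019.
The patient becomes infectious: 04:50 Sep 18, 2019 + 10h = 14:50 Sep 18, 2019.
Symptom onset occurs: 14:50 Sep 18, 2019 + 14h50m = 05:40 Sep 19, 2019.
The patient is tested: 05:40 Sep 19, 2019 + 2h30m = 08:10 Sep 19, 2019.
The test result is returned: 08:10 Sep 19, 2019 + 11h55m = 20:05 Sep 19, 2019.
Isolation begins: 20:05 Sep 19, 2019 + 12h15m = 08:20 Sep 20, 2019.
The case is reported to public health: 08:20 Sep 20, 2019 + 9h15m = 17:35 Sep 20, 2019.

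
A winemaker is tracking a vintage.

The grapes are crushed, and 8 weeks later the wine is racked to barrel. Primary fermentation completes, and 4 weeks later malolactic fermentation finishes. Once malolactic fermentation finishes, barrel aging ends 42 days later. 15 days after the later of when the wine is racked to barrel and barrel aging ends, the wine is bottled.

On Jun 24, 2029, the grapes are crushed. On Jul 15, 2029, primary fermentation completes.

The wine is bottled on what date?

The grapes are crushed: Jun 24, 2029.
The wine is racked to barrel: Jun 24, 2029 + 8 weeks = Aug 19, 2029.
Primary fermentation completes: Jul 15, 2029.
Malolactic fermentation finishes: Jul 15, 2029 + 4 weeks = Aug 12, 2029.
Barrel aging ends: Aug 12, 2029 + 42 days = Sep 23, 2029.
Both prerequisites met — the wine is racked to barrel (Aug 19, 2029), barrel aging ends (Sep 23, 2029); the later is Sep 23, 2029.
The wine is bottled: Sep 23, 2029 + 15 days = Oct 8, 2029.

Oct 8, 2029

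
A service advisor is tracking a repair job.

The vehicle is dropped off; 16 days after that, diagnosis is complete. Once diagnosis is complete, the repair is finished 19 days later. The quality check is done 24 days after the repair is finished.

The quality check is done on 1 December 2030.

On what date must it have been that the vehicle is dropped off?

3 October 2030

The quality check is done: Dec 1, 2030.
The repair is finished: Dec 1, 2030 − 24 days = Nov 7, 2030.
Diagnosis is complete: Nov 7, 2030 − 19 days = Oct 19, 2030.
The vehicle is dropped off: Oct 19, 2030 − 16 days = Oct 3, 2030.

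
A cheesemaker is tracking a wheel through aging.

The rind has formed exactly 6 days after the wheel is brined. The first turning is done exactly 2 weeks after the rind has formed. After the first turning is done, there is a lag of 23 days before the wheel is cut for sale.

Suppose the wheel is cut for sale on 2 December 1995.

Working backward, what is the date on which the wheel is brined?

20 October 1995

The wheel is cut for sale: Dec 2, 1995.
The first turning is done: Dec 2, 1995 − 23 days = Nov 9, 1995.
The rind has formed: Nov 9, 1995 − 2 weeks = Oct 26, 1995.
The wheel is brined: Oct 26, 1995 − 6 days = Oct 20, 1995.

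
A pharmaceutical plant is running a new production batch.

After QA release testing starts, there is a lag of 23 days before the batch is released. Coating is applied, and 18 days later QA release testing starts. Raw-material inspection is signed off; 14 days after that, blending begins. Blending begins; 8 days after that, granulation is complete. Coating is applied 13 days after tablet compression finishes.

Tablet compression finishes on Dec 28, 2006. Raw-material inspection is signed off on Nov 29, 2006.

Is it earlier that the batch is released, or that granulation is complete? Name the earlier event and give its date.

Granulation is complete — Dec 21, 2006

Tablet compression finishes: Dec 28, 2006.
Coating is applied: Dec 28, 2006 + 13 days = Jan 10, 2007.
QA release testing starts: Jan 10, 2007 + 18 days = Jan 28, 2007.
The batch is released: Jan 28, 2007 + 23 days = Feb 20, 2007.
Raw-material inspection is signed off: Nov 29, 2006.
Blending begins: Nov 29, 2006 + 14 days = Dec 13, 2006.
Granulation is complete: Dec 13, 2006 + 8 days = Dec 21, 2006.
Comparing: the batch is released on Feb 20, 2007 vs granulation is complete on Dec 21, 2006. Earlier: granulation is complete.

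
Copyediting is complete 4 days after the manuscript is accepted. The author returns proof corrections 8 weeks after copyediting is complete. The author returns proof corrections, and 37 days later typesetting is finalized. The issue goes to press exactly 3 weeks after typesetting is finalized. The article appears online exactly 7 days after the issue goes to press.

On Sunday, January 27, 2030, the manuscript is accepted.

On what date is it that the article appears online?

The manuscript is accepted: Jan 27, 2030.
Copyediting is complete: Jan 27, 2030 + 4 days = Jan 31, 2030.
The author returns proof corrections: Jan 31, 2030 + 8 weeks = Mar 28, 2030.
Typesetting is finalized: Mar 28, 2030 + 37 days = May 4, 2030.
The issue goes to press: May 4, 2030 + 3 weeks = May 25, 2030.
The article appears online: May 25, 2030 + 7 days = Jun 1, 2030.

Saturday, June 1, 2030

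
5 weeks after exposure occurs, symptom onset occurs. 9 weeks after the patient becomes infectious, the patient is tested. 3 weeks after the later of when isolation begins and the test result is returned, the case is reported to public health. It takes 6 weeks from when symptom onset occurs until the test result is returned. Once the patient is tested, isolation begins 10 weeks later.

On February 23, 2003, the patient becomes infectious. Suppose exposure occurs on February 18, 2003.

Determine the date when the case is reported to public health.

July 27, 2003

The patient becomes infectious: Feb 23, 2003.
The patient is tested: Feb 23, 2003 + 9 weeks = Apr 27, 2003.
Isolation begins: Apr 27, 2003 + 10 weeks = Jul 6, 2003.
Exposure occurs: Feb 18, 2003.
Symptom onset occurs: Feb 18, 2003 + 5 weeks = Mar 25, 2003.
The test result is returned: Mar 25, 2003 + 6 weeks = May 6, 2003.
Both prerequisites met — isolation begins (Jul 6, 2003), the test result is returned (May 6, 2003); the later is Jul 6, 2003.
The case is reported to public health: Jul 6, 2003 + 3 weeks = Jul 27, 2003.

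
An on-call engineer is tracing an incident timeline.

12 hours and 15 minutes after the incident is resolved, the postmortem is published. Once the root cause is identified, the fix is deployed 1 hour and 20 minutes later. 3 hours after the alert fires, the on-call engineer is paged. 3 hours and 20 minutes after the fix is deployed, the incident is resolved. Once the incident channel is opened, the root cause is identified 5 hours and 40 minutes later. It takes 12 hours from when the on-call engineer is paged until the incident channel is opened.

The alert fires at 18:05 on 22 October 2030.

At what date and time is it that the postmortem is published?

The alert fires: 18:05 Oct 22, 2030.
The on-call engineer is paged: 18:05 Oct 22, 2030 + 3h = 21:05 Oct 22, 2030.
The incident channel is opened: 21:05 Oct 22, 2030 + 12h = 09:05 Oct 23, 2030.
The root cause is identified: 09:05 Oct 23, 2030 + 5h40m = 14:45 Oct 23, 2030.
The fix is deployed: 14:45 Oct 23, 2030 + 1h20m = 16:05 Oct 23, 2030.
The incident is resolved: 16:05 Oct 23, 2030 + 3h20m = 19:25 Oct 23, 2030.
The postmortem is published: 19:25 Oct 23, 2030 + 12h15m = 07:40 Oct 24, 2030.

07:40 on 24 October 2030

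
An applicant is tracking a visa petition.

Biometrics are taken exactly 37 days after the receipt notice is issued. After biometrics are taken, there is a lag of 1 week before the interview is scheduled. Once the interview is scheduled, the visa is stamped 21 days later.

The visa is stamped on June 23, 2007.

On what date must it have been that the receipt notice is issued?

April 19, 2007

The visa is stamped: Jun 23, 2007.
The interview is scheduled: Jun 23, 2007 − 21 days = Jun 2, 2007.
Biometrics are taken: Jun 2, 2007 − 1 week = May 26, 2007.
The receipt notice is issued: May 26, 2007 − 37 days = Apr 19, 2007.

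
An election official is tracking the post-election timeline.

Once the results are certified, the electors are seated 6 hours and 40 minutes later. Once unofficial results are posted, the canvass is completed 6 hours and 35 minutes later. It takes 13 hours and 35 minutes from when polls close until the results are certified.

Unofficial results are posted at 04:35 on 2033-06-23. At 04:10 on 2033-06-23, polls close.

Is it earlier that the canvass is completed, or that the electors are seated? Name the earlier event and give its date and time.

Unofficial results are posted: 04:35 Jun 23, 2033.
The canvass is completed: 04:35 Jun 23, 2033 + 6h35m = 11:10 Jun 23, 2033.
Polls close: 04:10 Jun 23, 2033.
The results are certified: 04:10 Jun 23, 2033 + 13h35m = 17:45 Jun 23, 2033.
The electors are seated: 17:45 Jun 23, 2033 + 6h40m = 00:25 Jun 24, 2033.
Comparing: the canvass is completed at 11:10 Jun 23, 2033 vs the electors are seated at 00:25 Jun 24, 2033. Earlier: the canvass is completed.

The canvass is completed — 11:10 on 2033-06-23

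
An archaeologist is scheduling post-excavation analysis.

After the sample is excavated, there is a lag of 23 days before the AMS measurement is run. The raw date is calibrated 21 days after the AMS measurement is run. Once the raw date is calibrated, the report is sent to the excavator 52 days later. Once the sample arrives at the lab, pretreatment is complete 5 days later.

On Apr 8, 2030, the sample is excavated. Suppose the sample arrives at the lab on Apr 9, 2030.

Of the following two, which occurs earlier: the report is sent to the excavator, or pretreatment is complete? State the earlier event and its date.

Pretreatment is complete — Apr 14, 2030

The sample is excavated: Apr 8, 2030.
The AMS measurement is run: Apr 8, 2030 + 23 days = May 1, 2030.
The raw date is calibrated: May 1, 2030 + 21 days = May 22, 2030.
The report is sent to the excavator: May 22, 2030 + 52 days = Jul 13, 2030.
The sample arrives at the lab: Apr 9, 2030.
Pretreatment is complete: Apr 9, 2030 + 5 days = Apr 14, 2030.
Comparing: the report is sent to the excavator on Jul 13, 2030 vs pretreatment is complete on Apr 14, 2030. Earlier: pretreatment is complete.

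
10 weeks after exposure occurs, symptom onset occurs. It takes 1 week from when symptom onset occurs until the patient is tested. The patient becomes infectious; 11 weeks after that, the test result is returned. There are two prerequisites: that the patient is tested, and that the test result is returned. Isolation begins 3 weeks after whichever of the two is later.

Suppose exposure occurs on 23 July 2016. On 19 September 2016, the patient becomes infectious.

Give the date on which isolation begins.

Exposure occurs: Jul 23, 2016.
Symptom onset occurs: Jul 23, 2016 + 10 weeks = Oct 1, 2016.
The patient is tested: Oct 1, 2016 + 1 week = Oct 8, 2016.
The patient becomes infectious: Sep 19, 2016.
The test result is returned: Sep 19, 2016 + 11 weeks = Dec 5, 2016.
Both prerequisites met — the patient is tested (Oct 8, 2016), the test result is returned (Dec 5, 2016); the later is Dec 5, 2016.
Isolation begins: Dec 5, 2016 + 3 weeks = Dec 26, 2016.

26 December 2016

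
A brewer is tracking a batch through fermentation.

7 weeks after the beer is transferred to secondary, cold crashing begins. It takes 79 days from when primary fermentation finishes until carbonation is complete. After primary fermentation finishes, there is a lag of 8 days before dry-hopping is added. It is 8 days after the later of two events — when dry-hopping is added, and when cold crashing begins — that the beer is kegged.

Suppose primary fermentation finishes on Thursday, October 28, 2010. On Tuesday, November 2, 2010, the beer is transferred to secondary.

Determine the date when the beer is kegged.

Wednesday, December 29, 2010

Primary fermentation finishes: Oct 28, 2010.
Dry-hopping is added: Oct 28, 2010 + 8 days = Nov 5, 2010.
The beer is transferred to secondary: Nov 2, 2010.
Cold crashing begins: Nov 2, 2010 + 7 weeks = Dec 21, 2010.
Both prerequisites met — dry-hopping is added (Nov 5, 2010), cold crashing begins (Dec 21, 2010); the later is Dec 21, 2010.
The beer is kegged: Dec 21, 2010 + 8 days = Dec 29, 2010.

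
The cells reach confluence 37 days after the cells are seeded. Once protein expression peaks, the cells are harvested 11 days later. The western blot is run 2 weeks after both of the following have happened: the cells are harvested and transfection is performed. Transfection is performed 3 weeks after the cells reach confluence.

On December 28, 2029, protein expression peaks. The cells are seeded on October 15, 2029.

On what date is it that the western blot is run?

Protein expression peaks: Dec 28, 2029.
The cells are harvested: Dec 28, 2029 + 11 days = Jan 8, 2030.
The cells are seeded: Oct 15, 2029.
The cells reach confluence: Oct 15, 2029 + 37 days = Nov 21, 2029.
Transfection is performed: Nov 21, 2029 + 3 weeks = Dec 12, 2029.
Both prerequisites met — the cells are harvested (Jan 8, 2030), transfection is performed (Dec 12, 2029); the later is Jan 8, 2030.
The western blot is run: Jan 8, 2030 + 2 weeks = Jan 22, 2030.

January 22, 2030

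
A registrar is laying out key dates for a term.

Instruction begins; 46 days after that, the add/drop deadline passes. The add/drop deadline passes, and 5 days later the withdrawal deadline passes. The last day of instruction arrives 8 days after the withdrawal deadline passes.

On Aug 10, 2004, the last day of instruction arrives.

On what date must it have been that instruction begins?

Jun 12, 2004

The last day of instruction arrives: Aug 10, 2004.
The withdrawal deadline passes: Aug 10, 2004 − 8 days = Aug 2, 2004.
The add/drop deadline passes: Aug 2, 2004 − 5 days = Jul 28, 2004.
Instruction begins: Jul 28, 2004 − 46 days = Jun 12, 2004.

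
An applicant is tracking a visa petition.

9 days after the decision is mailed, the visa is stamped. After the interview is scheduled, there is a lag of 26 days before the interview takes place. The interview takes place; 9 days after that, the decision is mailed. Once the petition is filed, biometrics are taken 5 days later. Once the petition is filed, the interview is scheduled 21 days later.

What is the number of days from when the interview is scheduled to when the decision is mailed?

35 days

Causal path: the interview is scheduled → the interview takes place → the decision is mailed.
Total delay along the path: 26 + 9 = 35 days.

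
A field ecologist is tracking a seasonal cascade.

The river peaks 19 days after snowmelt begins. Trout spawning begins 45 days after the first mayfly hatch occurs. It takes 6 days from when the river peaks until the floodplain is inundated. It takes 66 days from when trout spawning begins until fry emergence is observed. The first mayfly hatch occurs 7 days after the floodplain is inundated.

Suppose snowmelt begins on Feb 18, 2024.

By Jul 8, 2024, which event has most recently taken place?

Trout spawning begins

Snowmelt begins: Feb 18, 2024.
The river peaks: Feb 18, 2024 + 19 days = Mar 8, 2024.
The floodplain is inundated: Mar 8, 2024 + 6 days = Mar 14, 2024.
The first mayfly hatch occurs: Mar 14, 2024 + 7 days = Mar 21, 2024.
Trout spawning begins: Mar 21, 2024 + 45 days = May 5, 2024.
Fry emergence is observed: May 5, 2024 + 66 days = Jul 10, 2024.
Jul 8, 2024 falls between when trout spawning begins (May 5, 2024) and when fry emergence is observed (Jul 10, 2024).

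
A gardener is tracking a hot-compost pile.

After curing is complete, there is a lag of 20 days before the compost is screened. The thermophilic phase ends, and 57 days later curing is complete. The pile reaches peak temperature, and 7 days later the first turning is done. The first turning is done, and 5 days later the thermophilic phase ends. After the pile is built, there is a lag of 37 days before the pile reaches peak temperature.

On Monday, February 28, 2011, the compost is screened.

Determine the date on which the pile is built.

Monday, October 25, 2010

The compost is screened: Feb 28, 2011.
Curing is complete: Feb 28, 2011 − 20 days = Feb 8, 2011.
The thermophilic phase ends: Feb 8, 2011 − 57 days = Dec 13, 2010.
The first turning is done: Dec 13, 2010 − 5 days = Dec 8, 2010.
The pile reaches peak temperature: Dec 8, 2010 − 7 days = Dec 1, 2010.
The pile is built: Dec 1, 2010 − 37 days = Oct 25, 2010.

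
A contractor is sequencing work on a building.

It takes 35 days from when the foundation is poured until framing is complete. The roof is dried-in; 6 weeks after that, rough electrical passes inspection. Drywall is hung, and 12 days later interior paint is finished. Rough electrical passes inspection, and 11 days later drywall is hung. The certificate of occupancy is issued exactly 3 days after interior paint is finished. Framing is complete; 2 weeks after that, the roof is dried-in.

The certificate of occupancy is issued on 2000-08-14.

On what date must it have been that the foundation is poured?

The certificate of occupancy is issued: Aug 14, 2000.
Interior paint is finished: Aug 14, 2000 − 3 days = Aug 11, 2000.
Drywall is hung: Aug 11, 2000 − 12 days = Jul 30, 2000.
Rough electrical passes inspection: Jul 30, 2000 − 11 days = Jul 19, 2000.
The roof is dried-in: Jul 19, 2000 − 6 weeks = Jun 7, 2000.
Framing is complete: Jun 7, 2000 − 2 weeks = May 24, 2000.
The foundation is poured: May 24, 2000 − 35 days = Apr 19, 2000.

2000-04-19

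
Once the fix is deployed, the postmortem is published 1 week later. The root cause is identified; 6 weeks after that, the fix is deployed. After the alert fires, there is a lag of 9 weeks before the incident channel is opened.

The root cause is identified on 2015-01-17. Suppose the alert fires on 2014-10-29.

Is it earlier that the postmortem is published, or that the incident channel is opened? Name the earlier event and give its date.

The incident channel is opened — 2014-12-31

The root cause is identified: Jan 17, 2015.
The fix is deployed: Jan 17, 2015 + 6 weeks = Feb 28, 2015.
The postmortem is published: Feb 28, 2015 + 1 week = Mar 7, 2015.
The alert fires: Oct 29, 2014.
The incident channel is opened: Oct 29, 2014 + 9 weeks = Dec 31, 2014.
Comparing: the postmortem is published on Mar 7, 2015 vs the incident channel is opened on Dec 31, 2014. Earlier: the incident channel is opened.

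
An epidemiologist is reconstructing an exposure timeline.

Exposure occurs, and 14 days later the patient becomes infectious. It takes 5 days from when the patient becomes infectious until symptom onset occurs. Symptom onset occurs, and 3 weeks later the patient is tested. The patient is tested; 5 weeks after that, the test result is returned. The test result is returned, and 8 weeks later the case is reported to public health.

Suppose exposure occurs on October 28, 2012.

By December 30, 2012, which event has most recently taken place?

The patient is tested

Exposure occurs: Oct 28, 2012.
The patient becomes infectious: Oct 28, 2012 + 14 days = Nov 11, 2012.
Symptom onset occurs: Nov 11, 2012 + 5 days = Nov 16, 2012.
The patient is tested: Nov 16, 2012 + 3 weeks = Dec 7, 2012.
The test result is returned: Dec 7, 2012 + 5 weeks = Jan 11, 2013.
The case is reported to public health: Jan 11, 2013 + 8 weeks = Mar 8, 2013.
Dec 30, 2012 falls between when the patient is tested (Dec 7, 2012) and when the test result is returned (Jan 11, 2013).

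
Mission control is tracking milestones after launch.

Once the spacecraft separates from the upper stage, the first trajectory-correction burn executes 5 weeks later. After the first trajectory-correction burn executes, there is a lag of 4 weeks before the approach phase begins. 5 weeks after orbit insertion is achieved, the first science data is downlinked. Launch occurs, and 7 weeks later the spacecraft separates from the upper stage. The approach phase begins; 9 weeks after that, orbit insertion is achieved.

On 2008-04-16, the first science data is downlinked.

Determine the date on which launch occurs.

The first science data is downlinked: Apr 16, 2008.
Orbit insertion is achieved: Apr 16, 2008 − 5 weeks = Mar 12, 2008.
The approach phase begins: Mar 12, 2008 − 9 weeks = Jan 9, 2008.
The first trajectory-correction burn executes: Jan 9, 2008 − 4 weeks = Dec 12, 2007.
The spacecraft separates from the upper stage: Dec 12, 2007 − 5 weeks = Nov 7, 2007.
Launch occurs: Nov 7, 2007 − 7 weeks = Sep 19, 2007.

2007-09-19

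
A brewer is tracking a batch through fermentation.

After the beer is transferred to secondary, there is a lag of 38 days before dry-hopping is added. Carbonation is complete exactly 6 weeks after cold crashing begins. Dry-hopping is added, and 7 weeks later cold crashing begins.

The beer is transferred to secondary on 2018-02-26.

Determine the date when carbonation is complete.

The beer is transferred to secondary: Feb 26, 2018.
Dry-hopping is added: Feb 26, 2018 + 38 days = Apr 5, 2018.
Cold crashing begins: Apr 5, 2018 + 7 weeks = May 24, 2018.
Carbonation is complete: May 24, 2018 + 6 weeks = Jul 5, 2018.

2018-07-05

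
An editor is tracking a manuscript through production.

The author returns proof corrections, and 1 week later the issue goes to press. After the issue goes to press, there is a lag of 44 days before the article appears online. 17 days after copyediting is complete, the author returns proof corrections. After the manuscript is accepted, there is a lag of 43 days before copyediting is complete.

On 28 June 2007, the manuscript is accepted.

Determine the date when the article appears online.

17 October 2007

The manuscript is accepted: Jun 28, 2007.
Copyediting is complete: Jun 28, 2007 + 43 days = Aug 10, 2007.
The author returns proof corrections: Aug 10, 2007 + 17 days = Aug 27, 2007.
The issue goes to press: Aug 27, 2007 + 1 week = Sep 3, 2007.
The article appears online: Sep 3, 2007 + 44 days = Oct 17, 2007.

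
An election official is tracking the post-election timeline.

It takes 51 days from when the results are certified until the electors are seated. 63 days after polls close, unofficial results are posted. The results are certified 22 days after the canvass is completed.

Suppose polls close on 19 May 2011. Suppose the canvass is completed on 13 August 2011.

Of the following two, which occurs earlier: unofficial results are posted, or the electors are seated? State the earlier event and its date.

Unofficial results are posted — 21 July 2011

Polls close: May 19, 2011.
Unofficial results are posted: May 19, 2011 + 63 days = Jul 21, 2011.
The canvass is completed: Aug 13, 2011.
The results are certified: Aug 13, 2011 + 22 days = Sep 4, 2011.
The electors are seated: Sep 4, 2011 + 51 days = Oct 25, 2011.
Comparing: unofficial results are posted on Jul 21, 2011 vs the electors are seated on Oct 25, 2011. Earlier: unofficial results are posted.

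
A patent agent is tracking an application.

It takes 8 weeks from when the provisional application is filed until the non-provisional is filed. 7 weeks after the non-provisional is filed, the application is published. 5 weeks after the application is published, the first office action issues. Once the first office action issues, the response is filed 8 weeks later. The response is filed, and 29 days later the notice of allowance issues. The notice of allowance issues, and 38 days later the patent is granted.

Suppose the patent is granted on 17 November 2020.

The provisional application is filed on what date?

The patent is granted: Nov 17, 2020.
The notice of allowance issues: Nov 17, 2020 − 38 days = Oct 10, 2020.
The response is filed: Oct 10, 2020 − 29 days = Sep 11, 2020.
The first office action issues: Sep 11, 2020 − 8 weeks = Jul 17, 2020.
The application is published: Jul 17, 2020 − 5 weeks = Jun 12, 2020.
The non-provisional is filed: Jun 12, 2020 − 7 weeks = Apr 24, 2020.
The provisional application is filed: Apr 24, 2020 − 8 weeks = Feb 28, 2020.

28 February 2020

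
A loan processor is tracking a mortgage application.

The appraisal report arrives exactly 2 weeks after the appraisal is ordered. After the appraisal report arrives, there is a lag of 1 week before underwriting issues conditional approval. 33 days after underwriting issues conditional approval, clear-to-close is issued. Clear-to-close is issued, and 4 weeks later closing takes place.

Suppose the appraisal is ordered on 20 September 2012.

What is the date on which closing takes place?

11 December 2012

The appraisal is ordered: Sep 20, 2012.
The appraisal report arrives: Sep 20, 2012 + 2 weeks = Oct 4, 2012.
Underwriting issues conditional approval: Oct 4, 2012 + 1 week = Oct 11, 2012.
Clear-to-close is issued: Oct 11, 2012 + 33 days = Nov 13, 2012.
Closing takes place: Nov 13, 2012 + 4 weeks = Dec 11, 2012.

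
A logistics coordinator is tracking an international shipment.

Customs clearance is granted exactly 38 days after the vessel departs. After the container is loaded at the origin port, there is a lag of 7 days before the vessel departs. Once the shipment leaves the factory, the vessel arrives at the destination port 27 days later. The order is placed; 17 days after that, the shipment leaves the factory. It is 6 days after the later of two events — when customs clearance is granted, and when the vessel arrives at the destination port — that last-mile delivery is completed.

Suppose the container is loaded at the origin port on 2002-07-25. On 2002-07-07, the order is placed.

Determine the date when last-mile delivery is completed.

The container is loaded at the origin port: Jul 25, 2002.
The vessel departs: Jul 25, 2002 + 7 days = Aug 1, 2002.
Customs clearance is granted: Aug 1, 2002 + 38 days = Sep 8, 2002.
The order is placed: Jul 7, 2002.
The shipment leaves the factory: Jul 7, 2002 + 17 days = Jul 24, 2002.
The vessel arrives at the destination port: Jul 24, 2002 + 27 days = Aug 20, 2002.
Both prerequisites met — customs clearance is granted (Sep 8, 2002), the vessel arrives at the destination port (Aug 20, 2002); the later is Sep 8, 2002.
Last-mile delivery is completed: Sep 8, 2002 + 6 days = Sep 14, 2002.

2002-09-14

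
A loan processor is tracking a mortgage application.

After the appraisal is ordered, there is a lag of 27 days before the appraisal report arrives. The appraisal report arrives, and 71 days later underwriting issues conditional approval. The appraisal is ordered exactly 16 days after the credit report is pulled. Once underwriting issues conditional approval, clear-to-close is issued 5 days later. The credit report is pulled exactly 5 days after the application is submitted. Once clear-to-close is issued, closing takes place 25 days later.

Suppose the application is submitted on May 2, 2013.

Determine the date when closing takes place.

September 28, 2013

The application is submitted: May 2, 2013.
The credit report is pulled: May 2, 2013 + 5 days = May 7, 2013.
The appraisal is ordered: May 7, 2013 + 16 days = May 23, 2013.
The appraisal report arrives: May 23, 2013 + 27 days = Jun 19, 2013.
Underwriting issues conditional approval: Jun 19, 2013 + 71 days = Aug 29, 2013.
Clear-to-close is issued: Aug 29, 2013 + 5 days = Sep 3, 2013.
Closing takes place: Sep 3, 2013 + 25 days = Sep 28, 2013.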